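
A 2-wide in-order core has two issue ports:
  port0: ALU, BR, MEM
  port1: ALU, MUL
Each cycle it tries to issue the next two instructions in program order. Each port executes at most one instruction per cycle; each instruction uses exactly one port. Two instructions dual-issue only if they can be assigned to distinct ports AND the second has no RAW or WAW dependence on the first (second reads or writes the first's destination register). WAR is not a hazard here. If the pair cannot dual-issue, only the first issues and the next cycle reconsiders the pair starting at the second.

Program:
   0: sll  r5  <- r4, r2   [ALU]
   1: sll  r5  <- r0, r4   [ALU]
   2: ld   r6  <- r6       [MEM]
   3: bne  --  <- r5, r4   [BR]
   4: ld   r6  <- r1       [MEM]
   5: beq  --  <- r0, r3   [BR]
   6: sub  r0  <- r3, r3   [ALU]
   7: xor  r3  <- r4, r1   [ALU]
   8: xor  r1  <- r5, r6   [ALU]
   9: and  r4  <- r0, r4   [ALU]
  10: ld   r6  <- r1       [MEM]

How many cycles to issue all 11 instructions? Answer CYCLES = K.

t=0 i0:sll.ALU ; WAW r5
t=1 i1/i2:sll.ALU/ld.MEM ; dual
t=2 i3:bne.BR ; no-port BR/MEM
t=3 i4:ld.MEM ; no-port MEM/BR
t=4 i5/i6:beq.BR/sub.ALU ; dual
t=5 i7/i8:xor.ALU/xor.ALU ; dual
t=6 i9/i10:and.ALU/ld.MEM ; dual

CYCLES = 7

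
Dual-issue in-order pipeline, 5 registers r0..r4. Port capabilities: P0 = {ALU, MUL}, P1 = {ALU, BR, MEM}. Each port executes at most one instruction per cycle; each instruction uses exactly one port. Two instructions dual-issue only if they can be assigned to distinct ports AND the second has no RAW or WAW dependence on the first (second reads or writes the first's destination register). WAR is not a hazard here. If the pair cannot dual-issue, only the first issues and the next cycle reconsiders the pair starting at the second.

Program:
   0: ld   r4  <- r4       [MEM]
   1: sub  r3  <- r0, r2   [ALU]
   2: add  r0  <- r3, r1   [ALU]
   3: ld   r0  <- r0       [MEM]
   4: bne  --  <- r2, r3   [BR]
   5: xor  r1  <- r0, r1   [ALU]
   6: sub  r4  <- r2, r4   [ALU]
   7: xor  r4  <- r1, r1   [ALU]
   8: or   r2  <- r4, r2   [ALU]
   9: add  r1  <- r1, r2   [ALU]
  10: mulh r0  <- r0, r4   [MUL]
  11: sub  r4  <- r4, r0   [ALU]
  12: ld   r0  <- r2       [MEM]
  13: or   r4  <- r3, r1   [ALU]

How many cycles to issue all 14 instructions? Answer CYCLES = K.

CYCLES = 10

#0 head=0: ld sub i0/i1 dual
#1 head=2: add i2 RAW+WAW r0
#2 head=3: ld i3 no-port MEM/BR
#3 head=4: bne xor i4/i5 dual
#4 head=6: sub i6 WAW r4
#5 head=7: xor i7 RAW r4
#6 head=8: or i8 RAW r2
#7 head=9: add mulh i9/i10 dual
#8 head=11: sub ld i11/i12 dual
#9 head=13: or i13 tail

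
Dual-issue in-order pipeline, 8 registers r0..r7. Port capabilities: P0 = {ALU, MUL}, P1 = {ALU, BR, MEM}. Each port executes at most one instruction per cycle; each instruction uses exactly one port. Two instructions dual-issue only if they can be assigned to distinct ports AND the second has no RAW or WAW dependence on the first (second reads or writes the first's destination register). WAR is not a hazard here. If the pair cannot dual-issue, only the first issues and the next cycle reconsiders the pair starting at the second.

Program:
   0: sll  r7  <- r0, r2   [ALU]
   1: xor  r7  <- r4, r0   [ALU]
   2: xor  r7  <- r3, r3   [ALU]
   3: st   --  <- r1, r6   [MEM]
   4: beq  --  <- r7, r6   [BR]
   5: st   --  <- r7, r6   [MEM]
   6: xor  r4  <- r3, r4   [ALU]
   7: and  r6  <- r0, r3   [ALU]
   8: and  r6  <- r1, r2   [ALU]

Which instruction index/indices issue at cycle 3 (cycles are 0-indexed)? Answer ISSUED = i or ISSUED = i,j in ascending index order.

ISSUED = 4

0. sll.ALU @i0  | WAW r7
1. xor.ALU @i1  | WAW r7
2. xor.ALU/st.MEM @i2/i3  | dual
3. beq.BR @i4  | no-port BR/MEM
4. st.MEM/xor.ALU @i5/i6  | dual
5. and.ALU @i7  | WAW r6
6. and.ALU @i8  | tail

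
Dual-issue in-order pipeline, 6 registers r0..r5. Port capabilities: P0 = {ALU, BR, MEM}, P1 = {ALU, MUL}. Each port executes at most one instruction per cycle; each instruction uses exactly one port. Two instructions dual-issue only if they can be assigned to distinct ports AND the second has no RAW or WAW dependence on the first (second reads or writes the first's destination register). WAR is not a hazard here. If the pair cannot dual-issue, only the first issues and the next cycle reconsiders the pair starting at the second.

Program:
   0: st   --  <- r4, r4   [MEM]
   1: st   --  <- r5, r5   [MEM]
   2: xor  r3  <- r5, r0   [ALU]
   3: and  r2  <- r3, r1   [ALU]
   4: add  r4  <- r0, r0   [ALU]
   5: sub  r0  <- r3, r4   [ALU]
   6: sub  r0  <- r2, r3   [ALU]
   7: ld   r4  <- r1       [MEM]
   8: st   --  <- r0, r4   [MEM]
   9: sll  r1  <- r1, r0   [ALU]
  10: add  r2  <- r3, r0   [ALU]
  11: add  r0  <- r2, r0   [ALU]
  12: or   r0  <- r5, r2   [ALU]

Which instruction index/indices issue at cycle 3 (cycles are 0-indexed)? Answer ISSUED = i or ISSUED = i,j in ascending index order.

#0 head=0: st.MEM i0 no-port MEM/MEM
#1 head=1: st.MEM/xor.ALU i1/i2 dual
#2 head=3: and.ALU/add.ALU i3/i4 dual
#3 head=5: sub.ALU i5 WAW r0
#4 head=6: sub.ALU/ld.MEM i6/i7 dual
#5 head=8: st.MEM/sll.ALU i8/i9 dual
#6 head=10: add.ALU i10 RAW r2
#7 head=11: add.ALU i11 WAW r0
#8 head=12: or.ALU i12 tail

ISSUED = 5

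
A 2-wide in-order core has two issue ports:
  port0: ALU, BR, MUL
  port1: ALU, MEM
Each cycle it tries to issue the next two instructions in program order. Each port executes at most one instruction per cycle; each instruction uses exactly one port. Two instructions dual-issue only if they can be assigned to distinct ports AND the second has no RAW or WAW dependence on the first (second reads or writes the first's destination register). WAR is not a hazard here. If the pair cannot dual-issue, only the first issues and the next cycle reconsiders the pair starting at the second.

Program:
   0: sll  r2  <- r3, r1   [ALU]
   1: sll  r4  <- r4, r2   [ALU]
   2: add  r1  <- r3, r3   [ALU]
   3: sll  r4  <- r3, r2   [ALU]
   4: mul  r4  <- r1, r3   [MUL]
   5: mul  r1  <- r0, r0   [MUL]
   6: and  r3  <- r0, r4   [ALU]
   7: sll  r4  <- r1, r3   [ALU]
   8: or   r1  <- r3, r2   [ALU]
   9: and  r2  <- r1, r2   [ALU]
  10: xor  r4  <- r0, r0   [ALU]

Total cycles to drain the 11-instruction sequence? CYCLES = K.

CYCLES = 7

c0: i0 sll.ALU  RAW r2
c1: i1,i2 sll.ALU/add.ALU  dual
c2: i3 sll.ALU  WAW r4
c3: i4 mul.MUL  no-port MUL/MUL
c4: i5,i6 mul.MUL/and.ALU  dual
c5: i7,i8 sll.ALU/or.ALU  dual
c6: i9,i10 and.ALU/xor.ALU  dual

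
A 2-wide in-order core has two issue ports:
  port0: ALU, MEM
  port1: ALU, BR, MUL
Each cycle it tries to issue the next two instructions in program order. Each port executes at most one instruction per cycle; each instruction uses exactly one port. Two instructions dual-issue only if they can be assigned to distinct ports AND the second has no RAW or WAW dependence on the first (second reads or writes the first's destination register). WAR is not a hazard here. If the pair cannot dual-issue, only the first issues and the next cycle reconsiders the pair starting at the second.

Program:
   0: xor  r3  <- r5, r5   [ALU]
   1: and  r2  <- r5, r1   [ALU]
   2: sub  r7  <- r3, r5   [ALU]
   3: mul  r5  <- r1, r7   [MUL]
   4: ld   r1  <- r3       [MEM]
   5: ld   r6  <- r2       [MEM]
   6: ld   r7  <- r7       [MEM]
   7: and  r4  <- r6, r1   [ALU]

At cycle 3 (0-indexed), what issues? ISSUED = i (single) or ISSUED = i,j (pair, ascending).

  cy0 -> i0&i1 (xor;and) pair
  cy1 -> i2 (sub) RAW r7
  cy2 -> i3&i4 (mul;ld) pair
  cy3 -> i5 (ld) no-port MEM/MEM
  cy4 -> i6&i7 (ld;and) pair

ISSUED = 5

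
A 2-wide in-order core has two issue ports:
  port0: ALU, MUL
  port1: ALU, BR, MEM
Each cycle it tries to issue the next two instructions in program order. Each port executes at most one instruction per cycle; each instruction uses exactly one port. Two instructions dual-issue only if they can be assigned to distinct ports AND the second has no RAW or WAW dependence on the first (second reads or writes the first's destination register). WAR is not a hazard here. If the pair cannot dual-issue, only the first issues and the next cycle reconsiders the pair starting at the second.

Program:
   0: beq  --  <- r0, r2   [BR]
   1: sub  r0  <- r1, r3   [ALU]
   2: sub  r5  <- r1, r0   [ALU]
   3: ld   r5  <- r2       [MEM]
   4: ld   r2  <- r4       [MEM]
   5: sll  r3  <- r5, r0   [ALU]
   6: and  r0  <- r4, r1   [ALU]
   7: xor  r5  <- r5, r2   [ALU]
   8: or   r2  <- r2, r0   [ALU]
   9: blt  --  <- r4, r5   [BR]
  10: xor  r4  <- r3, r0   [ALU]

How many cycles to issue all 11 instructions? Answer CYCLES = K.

  cy0 -> i0/i1 (beq.BR/sub.ALU) pair
  cy1 -> i2 (sub.ALU) WAW r5
  cy2 -> i3 (ld.MEM) no-port MEM/MEM
  cy3 -> i4/i5 (ld.MEM/sll.ALU) pair
  cy4 -> i6/i7 (and.ALU/xor.ALU) pair
  cy5 -> i8/i9 (or.ALU/blt.BR) pair
  cy6 -> i10 (xor.ALU) tail

CYCLES = 7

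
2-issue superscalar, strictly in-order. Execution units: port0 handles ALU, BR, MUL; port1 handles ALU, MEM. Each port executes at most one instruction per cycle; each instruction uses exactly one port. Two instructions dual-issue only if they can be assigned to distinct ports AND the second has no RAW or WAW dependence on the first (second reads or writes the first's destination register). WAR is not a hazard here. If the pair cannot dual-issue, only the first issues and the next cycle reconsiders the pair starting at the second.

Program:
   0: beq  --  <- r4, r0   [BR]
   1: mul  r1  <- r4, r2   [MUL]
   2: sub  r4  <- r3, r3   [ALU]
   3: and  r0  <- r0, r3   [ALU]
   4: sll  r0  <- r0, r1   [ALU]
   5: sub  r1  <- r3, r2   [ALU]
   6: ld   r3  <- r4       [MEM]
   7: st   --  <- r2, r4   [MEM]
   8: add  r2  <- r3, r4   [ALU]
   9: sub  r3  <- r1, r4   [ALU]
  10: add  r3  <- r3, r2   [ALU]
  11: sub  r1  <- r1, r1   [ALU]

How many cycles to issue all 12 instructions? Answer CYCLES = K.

c0: i0 beq.BR  no-port BR/MUL
c1: i1/i2 mul.MUL+sub.ALU  dual
c2: i3 and.ALU  RAW+WAW r0
c3: i4/i5 sll.ALU+sub.ALU  dual
c4: i6 ld.MEM  no-port MEM/MEM
c5: i7/i8 st.MEM+add.ALU  dual
c6: i9 sub.ALU  RAW+WAW r3
c7: i10/i11 add.ALU+sub.ALU  dual

CYCLES = 8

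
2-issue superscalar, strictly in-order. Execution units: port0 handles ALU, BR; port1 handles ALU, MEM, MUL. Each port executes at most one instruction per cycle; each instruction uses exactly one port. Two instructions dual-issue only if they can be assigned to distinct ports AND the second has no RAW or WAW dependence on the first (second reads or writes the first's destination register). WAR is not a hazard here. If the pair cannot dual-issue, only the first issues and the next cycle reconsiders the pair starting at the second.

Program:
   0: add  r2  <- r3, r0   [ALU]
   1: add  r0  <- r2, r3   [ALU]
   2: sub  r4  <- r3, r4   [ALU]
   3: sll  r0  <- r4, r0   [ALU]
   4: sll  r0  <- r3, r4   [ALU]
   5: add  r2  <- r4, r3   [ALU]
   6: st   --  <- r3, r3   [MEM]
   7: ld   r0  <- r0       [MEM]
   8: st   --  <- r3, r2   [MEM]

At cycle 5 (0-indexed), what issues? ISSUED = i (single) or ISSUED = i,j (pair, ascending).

ISSUED = 7

  cy0 -> i0 (add.ALU) RAW r2
  cy1 -> i1,i2 (add.ALU;sub.ALU) pair
  cy2 -> i3 (sll.ALU) WAW r0
  cy3 -> i4,i5 (sll.ALU;add.ALU) pair
  cy4 -> i6 (st.MEM) no-port MEM/MEM
  cy5 -> i7 (ld.MEM) no-port MEM/MEM
  cy6 -> i8 (st.MEM) tail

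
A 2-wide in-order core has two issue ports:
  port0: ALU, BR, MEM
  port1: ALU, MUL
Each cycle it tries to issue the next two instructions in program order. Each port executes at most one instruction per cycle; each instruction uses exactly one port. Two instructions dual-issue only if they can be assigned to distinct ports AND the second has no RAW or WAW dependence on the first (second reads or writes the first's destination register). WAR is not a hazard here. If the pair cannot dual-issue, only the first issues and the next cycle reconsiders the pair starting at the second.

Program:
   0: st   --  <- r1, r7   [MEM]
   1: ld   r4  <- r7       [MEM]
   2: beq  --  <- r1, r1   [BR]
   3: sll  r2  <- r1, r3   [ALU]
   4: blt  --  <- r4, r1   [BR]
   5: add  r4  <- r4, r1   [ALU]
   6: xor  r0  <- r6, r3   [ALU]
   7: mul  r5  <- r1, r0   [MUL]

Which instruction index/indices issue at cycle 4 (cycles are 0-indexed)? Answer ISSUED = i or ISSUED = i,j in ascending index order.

0. st @i0  | no-port MEM/MEM
1. ld @i1  | no-port MEM/BR
2. beq/sll @i2/i3  | 2-wide
3. blt/add @i4/i5  | 2-wide
4. xor @i6  | RAW r0
5. mul @i7  | tail

ISSUED = 6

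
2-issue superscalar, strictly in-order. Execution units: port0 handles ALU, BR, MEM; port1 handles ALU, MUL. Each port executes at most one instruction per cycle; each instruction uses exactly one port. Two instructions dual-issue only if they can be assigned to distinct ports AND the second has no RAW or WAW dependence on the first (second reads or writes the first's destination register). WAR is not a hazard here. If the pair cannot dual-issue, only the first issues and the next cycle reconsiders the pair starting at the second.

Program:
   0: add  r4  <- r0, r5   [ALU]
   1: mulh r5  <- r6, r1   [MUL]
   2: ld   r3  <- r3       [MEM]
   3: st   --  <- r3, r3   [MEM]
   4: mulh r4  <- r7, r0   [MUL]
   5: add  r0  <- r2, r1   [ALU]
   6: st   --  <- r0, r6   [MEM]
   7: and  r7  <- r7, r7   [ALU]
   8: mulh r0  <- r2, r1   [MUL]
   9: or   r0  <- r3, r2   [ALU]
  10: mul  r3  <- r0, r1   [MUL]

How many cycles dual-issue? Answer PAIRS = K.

PAIRS = 3

c0: i0+i1 add mulh  pair
c1: i2 ld  no-port MEM/MEM
c2: i3+i4 st mulh  pair
c3: i5 add  RAW r0
c4: i6+i7 st and  pair
c5: i8 mulh  WAW r0
c6: i9 or  RAW r0
c7: i10 mul  tail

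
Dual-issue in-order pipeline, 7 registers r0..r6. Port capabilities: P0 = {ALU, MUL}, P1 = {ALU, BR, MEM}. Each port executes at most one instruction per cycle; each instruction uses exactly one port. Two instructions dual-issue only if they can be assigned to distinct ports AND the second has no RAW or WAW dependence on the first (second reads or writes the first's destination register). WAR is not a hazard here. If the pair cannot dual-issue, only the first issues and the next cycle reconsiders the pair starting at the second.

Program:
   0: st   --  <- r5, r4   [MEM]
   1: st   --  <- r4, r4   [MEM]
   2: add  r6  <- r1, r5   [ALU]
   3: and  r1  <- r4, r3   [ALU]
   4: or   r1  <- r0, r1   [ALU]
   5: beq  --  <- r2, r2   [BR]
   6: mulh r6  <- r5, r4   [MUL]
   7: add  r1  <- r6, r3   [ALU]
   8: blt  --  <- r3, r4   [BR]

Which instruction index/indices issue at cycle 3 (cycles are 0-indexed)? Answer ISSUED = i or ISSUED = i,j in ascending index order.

ISSUED = 4,5

c0: i0 st.MEM  no-port MEM/MEM
c1: i1+i2 st.MEM/add.ALU  2-wide
c2: i3 and.ALU  RAW+WAW r1
c3: i4+i5 or.ALU/beq.BR  2-wide
c4: i6 mulh.MUL  RAW r6
c5: i7+i8 add.ALU/blt.BR  2-wide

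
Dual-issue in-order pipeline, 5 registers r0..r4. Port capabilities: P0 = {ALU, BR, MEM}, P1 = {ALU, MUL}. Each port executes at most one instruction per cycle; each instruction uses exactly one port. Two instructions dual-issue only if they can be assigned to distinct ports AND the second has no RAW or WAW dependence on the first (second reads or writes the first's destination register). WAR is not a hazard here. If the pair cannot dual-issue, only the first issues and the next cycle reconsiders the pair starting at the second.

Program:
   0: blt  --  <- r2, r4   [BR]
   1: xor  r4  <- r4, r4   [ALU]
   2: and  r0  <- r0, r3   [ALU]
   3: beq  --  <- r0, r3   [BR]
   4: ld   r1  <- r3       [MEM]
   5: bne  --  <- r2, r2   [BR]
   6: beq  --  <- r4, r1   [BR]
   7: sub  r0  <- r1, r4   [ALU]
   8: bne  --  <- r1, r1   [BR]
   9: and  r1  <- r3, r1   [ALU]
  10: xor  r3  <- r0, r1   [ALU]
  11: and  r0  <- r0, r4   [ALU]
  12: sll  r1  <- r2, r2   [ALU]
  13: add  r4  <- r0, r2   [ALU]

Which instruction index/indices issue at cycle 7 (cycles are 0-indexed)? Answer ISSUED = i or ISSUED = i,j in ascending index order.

ISSUED = 10,11

t=0 i0+i1:blt.BR+xor.ALU ; pair
t=1 i2:and.ALU ; RAW r0
t=2 i3:beq.BR ; no-port BR/MEM
t=3 i4:ld.MEM ; no-port MEM/BR
t=4 i5:bne.BR ; no-port BR/BR
t=5 i6+i7:beq.BR+sub.ALU ; pair
t=6 i8+i9:bne.BR+and.ALU ; pair
t=7 i10+i11:xor.ALU+and.ALU ; pair
t=8 i12+i13:sll.ALU+add.ALU ; pair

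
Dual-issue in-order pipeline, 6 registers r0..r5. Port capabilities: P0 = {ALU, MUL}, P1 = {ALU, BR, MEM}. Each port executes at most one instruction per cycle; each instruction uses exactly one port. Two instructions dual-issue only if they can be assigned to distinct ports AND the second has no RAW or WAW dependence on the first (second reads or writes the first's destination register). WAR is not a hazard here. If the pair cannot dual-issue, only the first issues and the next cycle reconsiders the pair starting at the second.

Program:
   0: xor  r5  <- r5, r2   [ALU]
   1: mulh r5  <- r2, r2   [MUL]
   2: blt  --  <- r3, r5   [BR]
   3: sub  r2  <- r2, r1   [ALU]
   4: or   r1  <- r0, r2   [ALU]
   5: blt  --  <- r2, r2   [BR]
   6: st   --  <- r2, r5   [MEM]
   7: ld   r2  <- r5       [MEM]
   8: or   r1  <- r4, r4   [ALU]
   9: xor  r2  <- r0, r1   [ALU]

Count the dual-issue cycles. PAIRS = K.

PAIRS = 3

#0 head=0: xor.ALU i0 WAW r5
#1 head=1: mulh.MUL i1 RAW r5
#2 head=2: blt.BR sub.ALU i2&i3 2-wide
#3 head=4: or.ALU blt.BR i4&i5 2-wide
#4 head=6: st.MEM i6 no-port MEM/MEM
#5 head=7: ld.MEM or.ALU i7&i8 2-wide
#6 head=9: xor.ALU i9 tail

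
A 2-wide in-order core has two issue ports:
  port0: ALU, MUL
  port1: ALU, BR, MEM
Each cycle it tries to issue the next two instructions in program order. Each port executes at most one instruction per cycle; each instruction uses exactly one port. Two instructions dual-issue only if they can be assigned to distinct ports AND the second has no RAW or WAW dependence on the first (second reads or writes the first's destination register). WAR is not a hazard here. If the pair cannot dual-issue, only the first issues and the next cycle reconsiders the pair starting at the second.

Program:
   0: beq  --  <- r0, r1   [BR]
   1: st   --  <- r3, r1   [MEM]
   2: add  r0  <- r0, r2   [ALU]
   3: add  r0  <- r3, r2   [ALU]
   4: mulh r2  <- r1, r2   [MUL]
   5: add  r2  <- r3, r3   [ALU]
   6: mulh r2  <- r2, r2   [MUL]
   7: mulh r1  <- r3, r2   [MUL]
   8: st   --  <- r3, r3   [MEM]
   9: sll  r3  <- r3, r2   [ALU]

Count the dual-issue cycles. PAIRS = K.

0. beq.BR @i0  | no-port BR/MEM
1. st.MEM;add.ALU @i1+i2  | pair
2. add.ALU;mulh.MUL @i3+i4  | pair
3. add.ALU @i5  | RAW+WAW r2
4. mulh.MUL @i6  | no-port MUL/MUL
5. mulh.MUL;st.MEM @i7+i8  | pair
6. sll.ALU @i9  | tail

PAIRS = 3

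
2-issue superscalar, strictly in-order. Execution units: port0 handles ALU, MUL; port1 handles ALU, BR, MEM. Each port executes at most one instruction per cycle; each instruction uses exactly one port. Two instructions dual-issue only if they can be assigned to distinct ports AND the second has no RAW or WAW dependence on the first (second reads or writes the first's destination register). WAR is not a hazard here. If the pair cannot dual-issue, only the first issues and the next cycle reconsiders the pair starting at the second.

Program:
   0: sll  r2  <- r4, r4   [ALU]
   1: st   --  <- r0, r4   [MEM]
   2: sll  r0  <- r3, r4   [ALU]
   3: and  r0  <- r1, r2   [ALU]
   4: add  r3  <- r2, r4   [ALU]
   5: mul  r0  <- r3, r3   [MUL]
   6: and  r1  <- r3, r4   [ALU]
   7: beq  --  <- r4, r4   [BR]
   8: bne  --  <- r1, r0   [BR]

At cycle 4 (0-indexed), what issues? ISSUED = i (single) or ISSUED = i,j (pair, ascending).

ISSUED = 7

t=0 i0&i1:sll.ALU;st.MEM ; pair
t=1 i2:sll.ALU ; WAW r0
t=2 i3&i4:and.ALU;add.ALU ; pair
t=3 i5&i6:mul.MUL;and.ALU ; pair
t=4 i7:beq.BR ; no-port BR/BR
t=5 i8:bne.BR ; tail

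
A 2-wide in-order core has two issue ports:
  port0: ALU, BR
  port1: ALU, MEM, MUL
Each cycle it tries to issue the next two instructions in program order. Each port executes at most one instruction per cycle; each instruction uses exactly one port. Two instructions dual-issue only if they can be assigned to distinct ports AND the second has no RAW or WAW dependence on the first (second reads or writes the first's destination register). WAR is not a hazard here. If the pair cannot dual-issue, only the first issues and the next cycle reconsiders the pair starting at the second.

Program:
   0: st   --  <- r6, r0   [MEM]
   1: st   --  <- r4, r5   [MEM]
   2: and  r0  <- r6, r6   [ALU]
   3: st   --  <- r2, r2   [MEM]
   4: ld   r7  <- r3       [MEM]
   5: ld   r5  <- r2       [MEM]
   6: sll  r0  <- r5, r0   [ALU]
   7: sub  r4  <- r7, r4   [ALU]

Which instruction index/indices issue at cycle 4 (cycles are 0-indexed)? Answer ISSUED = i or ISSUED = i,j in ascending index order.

t=0 i0:st ; no-port MEM/MEM
t=1 i1+i2:st and ; dual
t=2 i3:st ; no-port MEM/MEM
t=3 i4:ld ; no-port MEM/MEM
t=4 i5:ld ; RAW r5
t=5 i6+i7:sll sub ; dual

ISSUED = 5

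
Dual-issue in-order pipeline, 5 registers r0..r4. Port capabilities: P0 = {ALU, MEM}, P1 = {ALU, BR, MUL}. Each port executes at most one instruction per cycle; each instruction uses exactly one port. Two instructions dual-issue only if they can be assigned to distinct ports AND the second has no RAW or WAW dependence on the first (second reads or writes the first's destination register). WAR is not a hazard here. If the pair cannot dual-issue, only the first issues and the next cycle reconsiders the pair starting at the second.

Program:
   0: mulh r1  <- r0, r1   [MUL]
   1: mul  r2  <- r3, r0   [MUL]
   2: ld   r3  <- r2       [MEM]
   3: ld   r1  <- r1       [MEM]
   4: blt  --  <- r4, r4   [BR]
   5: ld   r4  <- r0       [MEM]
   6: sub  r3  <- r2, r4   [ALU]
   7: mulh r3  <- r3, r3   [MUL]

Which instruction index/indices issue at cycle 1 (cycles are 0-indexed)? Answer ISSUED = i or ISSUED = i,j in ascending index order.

[0] i0  mulh  -- no-port MUL/MUL
[1] i1  mul  -- RAW r2
[2] i2  ld  -- no-port MEM/MEM
[3] i3,i4  ld blt  -- 2-wide
[4] i5  ld  -- RAW r4
[5] i6  sub  -- RAW+WAW r3
[6] i7  mulh  -- tail

ISSUED = 1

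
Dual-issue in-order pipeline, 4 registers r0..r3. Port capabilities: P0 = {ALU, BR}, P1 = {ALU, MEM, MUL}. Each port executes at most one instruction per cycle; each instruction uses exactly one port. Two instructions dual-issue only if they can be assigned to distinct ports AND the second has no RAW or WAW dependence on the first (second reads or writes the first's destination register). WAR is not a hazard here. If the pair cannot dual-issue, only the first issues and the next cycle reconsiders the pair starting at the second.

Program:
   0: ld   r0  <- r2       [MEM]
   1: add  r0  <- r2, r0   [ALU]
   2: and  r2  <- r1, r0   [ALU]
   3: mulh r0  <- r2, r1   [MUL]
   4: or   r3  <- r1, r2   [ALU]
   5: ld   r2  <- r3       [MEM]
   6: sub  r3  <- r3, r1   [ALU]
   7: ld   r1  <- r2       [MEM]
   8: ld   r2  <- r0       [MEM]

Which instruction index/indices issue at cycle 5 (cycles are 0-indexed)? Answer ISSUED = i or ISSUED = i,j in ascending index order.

ISSUED = 7

#0 head=0: ld.MEM i0 RAW+WAW r0
#1 head=1: add.ALU i1 RAW r0
#2 head=2: and.ALU i2 RAW r2
#3 head=3: mulh.MUL+or.ALU i3/i4 dual
#4 head=5: ld.MEM+sub.ALU i5/i6 dual
#5 head=7: ld.MEM i7 no-port MEM/MEM
#6 head=8: ld.MEM i8 tail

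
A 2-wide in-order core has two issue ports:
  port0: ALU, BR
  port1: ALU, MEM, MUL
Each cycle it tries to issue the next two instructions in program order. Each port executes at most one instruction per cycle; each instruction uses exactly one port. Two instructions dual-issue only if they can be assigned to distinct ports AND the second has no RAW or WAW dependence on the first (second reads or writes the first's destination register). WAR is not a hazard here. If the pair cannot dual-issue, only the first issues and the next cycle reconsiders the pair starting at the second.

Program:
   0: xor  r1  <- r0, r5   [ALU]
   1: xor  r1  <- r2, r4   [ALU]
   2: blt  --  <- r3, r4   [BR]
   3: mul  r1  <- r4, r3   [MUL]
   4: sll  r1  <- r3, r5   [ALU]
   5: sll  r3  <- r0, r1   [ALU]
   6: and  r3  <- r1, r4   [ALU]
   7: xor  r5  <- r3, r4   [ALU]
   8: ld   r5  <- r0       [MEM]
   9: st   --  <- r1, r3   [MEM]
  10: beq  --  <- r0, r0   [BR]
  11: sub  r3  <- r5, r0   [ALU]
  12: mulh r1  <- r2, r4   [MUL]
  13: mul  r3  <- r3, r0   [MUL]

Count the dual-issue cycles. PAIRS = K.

PAIRS = 3

  cy0 -> i0 (xor) WAW r1
  cy1 -> i1&i2 (xor/blt) 2-wide
  cy2 -> i3 (mul) WAW r1
  cy3 -> i4 (sll) RAW r1
  cy4 -> i5 (sll) WAW r3
  cy5 -> i6 (and) RAW r3
  cy6 -> i7 (xor) WAW r5
  cy7 -> i8 (ld) no-port MEM/MEM
  cy8 -> i9&i10 (st/beq) 2-wide
  cy9 -> i11&i12 (sub/mulh) 2-wide
  cy10 -> i13 (mul) tail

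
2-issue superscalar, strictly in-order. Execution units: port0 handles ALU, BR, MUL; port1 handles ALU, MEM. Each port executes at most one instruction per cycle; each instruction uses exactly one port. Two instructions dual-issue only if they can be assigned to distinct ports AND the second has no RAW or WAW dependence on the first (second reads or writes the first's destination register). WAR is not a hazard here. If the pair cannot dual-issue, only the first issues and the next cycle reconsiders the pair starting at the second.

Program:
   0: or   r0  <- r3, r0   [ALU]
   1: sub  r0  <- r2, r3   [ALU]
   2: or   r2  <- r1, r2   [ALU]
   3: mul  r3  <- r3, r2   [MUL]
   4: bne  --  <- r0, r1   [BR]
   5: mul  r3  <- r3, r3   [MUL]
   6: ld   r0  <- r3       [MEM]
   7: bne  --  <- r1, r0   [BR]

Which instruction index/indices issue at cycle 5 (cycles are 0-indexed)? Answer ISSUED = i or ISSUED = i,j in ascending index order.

0. or @i0  | WAW r0
1. sub/or @i1&i2  | 2-wide
2. mul @i3  | no-port MUL/BR
3. bne @i4  | no-port BR/MUL
4. mul @i5  | RAW r3
5. ld @i6  | RAW r0
6. bne @i7  | tail

ISSUED = 6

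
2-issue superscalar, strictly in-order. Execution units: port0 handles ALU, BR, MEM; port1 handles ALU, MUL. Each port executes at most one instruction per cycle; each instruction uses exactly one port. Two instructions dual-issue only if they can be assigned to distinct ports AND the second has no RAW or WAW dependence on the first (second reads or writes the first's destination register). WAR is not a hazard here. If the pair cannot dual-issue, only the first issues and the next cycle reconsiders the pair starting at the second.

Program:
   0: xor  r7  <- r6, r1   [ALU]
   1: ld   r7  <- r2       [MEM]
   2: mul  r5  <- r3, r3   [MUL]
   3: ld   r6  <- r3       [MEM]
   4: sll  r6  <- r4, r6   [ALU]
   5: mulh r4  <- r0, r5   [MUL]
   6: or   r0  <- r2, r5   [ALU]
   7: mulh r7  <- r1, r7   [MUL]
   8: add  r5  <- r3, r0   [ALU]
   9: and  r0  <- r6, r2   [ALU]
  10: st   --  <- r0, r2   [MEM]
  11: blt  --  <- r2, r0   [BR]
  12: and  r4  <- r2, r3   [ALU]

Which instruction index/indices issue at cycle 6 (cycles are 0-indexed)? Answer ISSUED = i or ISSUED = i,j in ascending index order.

t=0 i0:xor.ALU ; WAW r7
t=1 i1/i2:ld.MEM mul.MUL ; pair
t=2 i3:ld.MEM ; RAW+WAW r6
t=3 i4/i5:sll.ALU mulh.MUL ; pair
t=4 i6/i7:or.ALU mulh.MUL ; pair
t=5 i8/i9:add.ALU and.ALU ; pair
t=6 i10:st.MEM ; no-port MEM/BR
t=7 i11/i12:blt.BR and.ALU ; pair

ISSUED = 10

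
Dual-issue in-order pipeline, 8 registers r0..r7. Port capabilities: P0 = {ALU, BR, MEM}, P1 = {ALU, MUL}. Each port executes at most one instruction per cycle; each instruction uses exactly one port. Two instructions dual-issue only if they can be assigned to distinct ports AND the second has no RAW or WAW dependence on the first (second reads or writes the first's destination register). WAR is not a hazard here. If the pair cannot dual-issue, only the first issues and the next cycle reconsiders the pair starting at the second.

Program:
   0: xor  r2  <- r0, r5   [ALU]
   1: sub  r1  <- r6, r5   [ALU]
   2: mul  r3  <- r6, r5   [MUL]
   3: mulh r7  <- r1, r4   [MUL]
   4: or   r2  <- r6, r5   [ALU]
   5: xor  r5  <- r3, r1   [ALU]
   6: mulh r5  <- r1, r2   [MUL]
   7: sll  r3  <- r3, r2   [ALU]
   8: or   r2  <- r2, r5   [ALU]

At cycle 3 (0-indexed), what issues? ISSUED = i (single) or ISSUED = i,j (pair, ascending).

  cy0 -> i0+i1 (xor/sub) 2-wide
  cy1 -> i2 (mul) no-port MUL/MUL
  cy2 -> i3+i4 (mulh/or) 2-wide
  cy3 -> i5 (xor) WAW r5
  cy4 -> i6+i7 (mulh/sll) 2-wide
  cy5 -> i8 (or) tail

ISSUED = 5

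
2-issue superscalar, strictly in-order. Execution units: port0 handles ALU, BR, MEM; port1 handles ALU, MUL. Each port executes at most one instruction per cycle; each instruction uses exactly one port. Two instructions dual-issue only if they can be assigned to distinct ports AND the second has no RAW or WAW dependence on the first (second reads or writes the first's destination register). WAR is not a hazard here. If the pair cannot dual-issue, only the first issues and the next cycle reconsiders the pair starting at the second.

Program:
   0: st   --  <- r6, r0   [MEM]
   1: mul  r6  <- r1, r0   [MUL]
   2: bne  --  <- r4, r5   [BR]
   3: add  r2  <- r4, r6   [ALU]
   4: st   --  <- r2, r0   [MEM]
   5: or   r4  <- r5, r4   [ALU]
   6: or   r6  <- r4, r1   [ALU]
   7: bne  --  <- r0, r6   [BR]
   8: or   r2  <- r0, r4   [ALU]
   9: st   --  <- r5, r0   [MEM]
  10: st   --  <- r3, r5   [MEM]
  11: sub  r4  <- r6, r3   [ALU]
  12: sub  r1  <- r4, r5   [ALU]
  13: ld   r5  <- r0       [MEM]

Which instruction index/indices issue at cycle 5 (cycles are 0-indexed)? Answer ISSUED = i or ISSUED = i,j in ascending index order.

ISSUED = 9

#0 head=0: st;mul i0&i1 2-wide
#1 head=2: bne;add i2&i3 2-wide
#2 head=4: st;or i4&i5 2-wide
#3 head=6: or i6 RAW r6
#4 head=7: bne;or i7&i8 2-wide
#5 head=9: st i9 no-port MEM/MEM
#6 head=10: st;sub i10&i11 2-wide
#7 head=12: sub;ld i12&i13 2-wide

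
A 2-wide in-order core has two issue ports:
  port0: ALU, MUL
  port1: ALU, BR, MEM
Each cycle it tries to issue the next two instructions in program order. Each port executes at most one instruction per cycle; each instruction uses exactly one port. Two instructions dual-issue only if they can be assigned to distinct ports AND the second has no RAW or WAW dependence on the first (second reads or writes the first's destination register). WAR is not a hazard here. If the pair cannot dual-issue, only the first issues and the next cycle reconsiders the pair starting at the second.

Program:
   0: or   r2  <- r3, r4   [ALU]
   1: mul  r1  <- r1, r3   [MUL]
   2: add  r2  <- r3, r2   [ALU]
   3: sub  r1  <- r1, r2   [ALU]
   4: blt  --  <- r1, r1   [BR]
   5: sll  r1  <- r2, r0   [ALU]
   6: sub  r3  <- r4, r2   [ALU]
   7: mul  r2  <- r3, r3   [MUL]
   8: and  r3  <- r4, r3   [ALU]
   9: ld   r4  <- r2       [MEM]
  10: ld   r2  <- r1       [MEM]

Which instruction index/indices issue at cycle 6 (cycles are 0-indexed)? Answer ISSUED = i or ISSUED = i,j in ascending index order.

#0 head=0: or.ALU mul.MUL i0/i1 2-wide
#1 head=2: add.ALU i2 RAW r2
#2 head=3: sub.ALU i3 RAW r1
#3 head=4: blt.BR sll.ALU i4/i5 2-wide
#4 head=6: sub.ALU i6 RAW r3
#5 head=7: mul.MUL and.ALU i7/i8 2-wide
#6 head=9: ld.MEM i9 no-port MEM/MEM
#7 head=10: ld.MEM i10 tail

ISSUED = 9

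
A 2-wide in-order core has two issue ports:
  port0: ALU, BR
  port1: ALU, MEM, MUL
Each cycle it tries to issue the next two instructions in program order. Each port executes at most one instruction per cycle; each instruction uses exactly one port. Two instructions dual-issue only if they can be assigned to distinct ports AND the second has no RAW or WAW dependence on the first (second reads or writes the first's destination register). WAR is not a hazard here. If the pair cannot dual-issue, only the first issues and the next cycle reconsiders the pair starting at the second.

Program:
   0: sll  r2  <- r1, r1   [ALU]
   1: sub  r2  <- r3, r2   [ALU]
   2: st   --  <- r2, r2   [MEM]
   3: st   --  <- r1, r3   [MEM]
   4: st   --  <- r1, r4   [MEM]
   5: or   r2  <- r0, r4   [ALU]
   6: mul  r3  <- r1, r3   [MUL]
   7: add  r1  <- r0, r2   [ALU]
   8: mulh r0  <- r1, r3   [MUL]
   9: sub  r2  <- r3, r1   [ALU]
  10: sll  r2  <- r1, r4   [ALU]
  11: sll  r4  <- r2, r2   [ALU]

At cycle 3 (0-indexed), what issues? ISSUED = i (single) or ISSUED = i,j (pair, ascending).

0. sll.ALU @i0  | RAW+WAW r2
1. sub.ALU @i1  | RAW r2
2. st.MEM @i2  | no-port MEM/MEM
3. st.MEM @i3  | no-port MEM/MEM
4. st.MEM+or.ALU @i4,i5  | pair
5. mul.MUL+add.ALU @i6,i7  | pair
6. mulh.MUL+sub.ALU @i8,i9  | pair
7. sll.ALU @i10  | RAW r2
8. sll.ALU @i11  | tail

ISSUED = 3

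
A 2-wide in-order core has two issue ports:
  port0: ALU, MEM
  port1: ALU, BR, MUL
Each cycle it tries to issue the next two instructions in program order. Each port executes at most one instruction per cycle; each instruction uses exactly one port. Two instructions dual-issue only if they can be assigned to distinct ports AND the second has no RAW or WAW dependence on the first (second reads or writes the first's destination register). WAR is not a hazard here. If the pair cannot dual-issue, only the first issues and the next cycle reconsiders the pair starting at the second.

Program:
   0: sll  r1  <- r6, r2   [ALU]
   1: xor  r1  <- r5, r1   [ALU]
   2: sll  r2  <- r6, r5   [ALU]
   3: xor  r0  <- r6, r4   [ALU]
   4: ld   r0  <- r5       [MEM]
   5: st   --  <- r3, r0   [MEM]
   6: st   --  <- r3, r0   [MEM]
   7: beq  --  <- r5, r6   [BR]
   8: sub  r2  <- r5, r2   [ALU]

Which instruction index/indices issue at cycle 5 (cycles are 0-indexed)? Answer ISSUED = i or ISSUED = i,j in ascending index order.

ISSUED = 6,7

[0] i0  sll  -- RAW+WAW r1
[1] i1,i2  xor+sll  -- dual
[2] i3  xor  -- WAW r0
[3] i4  ld  -- no-port MEM/MEM
[4] i5  st  -- no-port MEM/MEM
[5] i6,i7  st+beq  -- dual
[6] i8  sub  -- tail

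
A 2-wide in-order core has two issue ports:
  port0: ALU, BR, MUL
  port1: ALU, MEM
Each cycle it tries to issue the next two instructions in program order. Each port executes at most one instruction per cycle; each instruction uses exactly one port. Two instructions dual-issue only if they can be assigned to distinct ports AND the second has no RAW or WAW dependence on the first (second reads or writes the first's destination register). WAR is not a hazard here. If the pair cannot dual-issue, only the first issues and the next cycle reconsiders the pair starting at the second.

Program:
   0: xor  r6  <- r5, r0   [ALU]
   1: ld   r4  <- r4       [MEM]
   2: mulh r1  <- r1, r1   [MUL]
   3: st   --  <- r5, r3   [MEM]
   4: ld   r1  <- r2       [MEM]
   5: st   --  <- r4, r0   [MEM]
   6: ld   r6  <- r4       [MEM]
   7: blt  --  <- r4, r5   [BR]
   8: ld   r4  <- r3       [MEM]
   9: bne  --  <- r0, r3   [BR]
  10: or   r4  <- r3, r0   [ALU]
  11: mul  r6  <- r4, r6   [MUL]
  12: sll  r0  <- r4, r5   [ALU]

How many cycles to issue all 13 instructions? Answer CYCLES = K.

#0 head=0: xor/ld i0+i1 pair
#1 head=2: mulh/st i2+i3 pair
#2 head=4: ld i4 no-port MEM/MEM
#3 head=5: st i5 no-port MEM/MEM
#4 head=6: ld/blt i6+i7 pair
#5 head=8: ld/bne i8+i9 pair
#6 head=10: or i10 RAW r4
#7 head=11: mul/sll i11+i12 pair

CYCLES = 8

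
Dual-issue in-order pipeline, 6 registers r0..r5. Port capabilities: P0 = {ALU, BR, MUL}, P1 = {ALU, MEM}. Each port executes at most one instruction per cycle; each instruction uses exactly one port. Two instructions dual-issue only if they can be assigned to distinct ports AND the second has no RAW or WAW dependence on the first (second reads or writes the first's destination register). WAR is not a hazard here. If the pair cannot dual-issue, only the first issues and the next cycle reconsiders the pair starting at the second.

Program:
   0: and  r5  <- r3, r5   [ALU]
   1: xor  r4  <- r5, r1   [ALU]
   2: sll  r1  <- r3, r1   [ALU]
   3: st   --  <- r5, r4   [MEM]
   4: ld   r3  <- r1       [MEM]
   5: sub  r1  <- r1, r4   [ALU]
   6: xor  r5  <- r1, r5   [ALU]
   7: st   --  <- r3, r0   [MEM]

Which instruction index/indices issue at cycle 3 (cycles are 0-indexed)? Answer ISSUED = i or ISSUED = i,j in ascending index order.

  cy0 -> i0 (and.ALU) RAW r5
  cy1 -> i1+i2 (xor.ALU;sll.ALU) 2-wide
  cy2 -> i3 (st.MEM) no-port MEM/MEM
  cy3 -> i4+i5 (ld.MEM;sub.ALU) 2-wide
  cy4 -> i6+i7 (xor.ALU;st.MEM) 2-wide

ISSUED = 4,5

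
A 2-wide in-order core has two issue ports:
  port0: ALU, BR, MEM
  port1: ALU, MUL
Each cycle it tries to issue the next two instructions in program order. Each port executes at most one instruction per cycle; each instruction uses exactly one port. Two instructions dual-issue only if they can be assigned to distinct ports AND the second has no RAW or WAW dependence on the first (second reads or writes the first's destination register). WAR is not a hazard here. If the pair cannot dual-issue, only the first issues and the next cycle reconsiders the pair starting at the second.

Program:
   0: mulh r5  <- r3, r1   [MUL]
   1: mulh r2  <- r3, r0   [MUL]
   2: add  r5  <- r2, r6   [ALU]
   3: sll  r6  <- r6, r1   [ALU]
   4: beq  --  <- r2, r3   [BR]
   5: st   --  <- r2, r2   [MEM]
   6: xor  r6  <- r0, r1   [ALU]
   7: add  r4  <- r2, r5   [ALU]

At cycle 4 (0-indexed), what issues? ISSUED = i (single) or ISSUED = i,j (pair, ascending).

ISSUED = 5,6

0. mulh.MUL @i0  | no-port MUL/MUL
1. mulh.MUL @i1  | RAW r2
2. add.ALU+sll.ALU @i2+i3  | 2-wide
3. beq.BR @i4  | no-port BR/MEM
4. st.MEM+xor.ALU @i5+i6  | 2-wide
5. add.ALU @i7  | tail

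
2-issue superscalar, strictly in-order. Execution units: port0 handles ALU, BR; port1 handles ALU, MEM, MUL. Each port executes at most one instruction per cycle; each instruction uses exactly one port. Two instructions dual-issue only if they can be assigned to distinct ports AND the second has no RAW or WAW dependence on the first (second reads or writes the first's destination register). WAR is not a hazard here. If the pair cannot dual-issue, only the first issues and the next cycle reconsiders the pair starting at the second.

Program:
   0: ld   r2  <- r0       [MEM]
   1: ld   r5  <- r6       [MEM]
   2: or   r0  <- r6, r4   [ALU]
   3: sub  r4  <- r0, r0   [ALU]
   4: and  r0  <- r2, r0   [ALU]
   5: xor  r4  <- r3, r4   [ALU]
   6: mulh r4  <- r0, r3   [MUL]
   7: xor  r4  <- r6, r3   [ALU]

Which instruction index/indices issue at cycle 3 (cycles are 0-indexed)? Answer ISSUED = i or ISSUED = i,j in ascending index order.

ISSUED = 5

c0: i0 ld.MEM  no-port MEM/MEM
c1: i1+i2 ld.MEM+or.ALU  2-wide
c2: i3+i4 sub.ALU+and.ALU  2-wide
c3: i5 xor.ALU  WAW r4
c4: i6 mulh.MUL  WAW r4
c5: i7 xor.ALU  tail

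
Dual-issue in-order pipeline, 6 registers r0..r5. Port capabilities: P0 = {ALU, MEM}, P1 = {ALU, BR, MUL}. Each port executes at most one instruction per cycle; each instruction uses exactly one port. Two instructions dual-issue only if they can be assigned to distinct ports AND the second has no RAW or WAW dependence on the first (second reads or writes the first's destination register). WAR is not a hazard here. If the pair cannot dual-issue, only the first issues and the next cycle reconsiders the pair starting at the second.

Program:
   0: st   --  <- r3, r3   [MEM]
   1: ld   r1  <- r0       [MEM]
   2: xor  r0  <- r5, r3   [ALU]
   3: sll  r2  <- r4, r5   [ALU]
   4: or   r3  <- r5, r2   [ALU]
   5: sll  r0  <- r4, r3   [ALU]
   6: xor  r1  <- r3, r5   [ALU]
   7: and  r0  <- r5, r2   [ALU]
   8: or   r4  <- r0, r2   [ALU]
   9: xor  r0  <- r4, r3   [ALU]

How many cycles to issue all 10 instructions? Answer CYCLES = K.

t=0 i0:st.MEM ; no-port MEM/MEM
t=1 i1/i2:ld.MEM/xor.ALU ; pair
t=2 i3:sll.ALU ; RAW r2
t=3 i4:or.ALU ; RAW r3
t=4 i5/i6:sll.ALU/xor.ALU ; pair
t=5 i7:and.ALU ; RAW r0
t=6 i8:or.ALU ; RAW r4
t=7 i9:xor.ALU ; tail

CYCLES = 8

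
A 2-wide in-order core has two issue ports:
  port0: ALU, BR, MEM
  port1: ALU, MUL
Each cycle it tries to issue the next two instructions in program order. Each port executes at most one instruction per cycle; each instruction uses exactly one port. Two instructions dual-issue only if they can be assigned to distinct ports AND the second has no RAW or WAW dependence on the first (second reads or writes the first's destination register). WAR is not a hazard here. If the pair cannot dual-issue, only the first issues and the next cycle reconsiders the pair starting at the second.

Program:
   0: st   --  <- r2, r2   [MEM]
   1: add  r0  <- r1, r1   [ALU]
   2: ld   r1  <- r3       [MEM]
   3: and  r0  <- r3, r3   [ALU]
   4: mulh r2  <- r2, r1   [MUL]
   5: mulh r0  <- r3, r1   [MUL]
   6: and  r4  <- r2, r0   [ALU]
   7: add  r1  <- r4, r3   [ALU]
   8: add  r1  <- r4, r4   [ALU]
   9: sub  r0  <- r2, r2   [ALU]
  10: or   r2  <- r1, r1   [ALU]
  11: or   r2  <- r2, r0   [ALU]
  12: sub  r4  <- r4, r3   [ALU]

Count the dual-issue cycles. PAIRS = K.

PAIRS = 4

#0 head=0: st.MEM/add.ALU i0/i1 dual
#1 head=2: ld.MEM/and.ALU i2/i3 dual
#2 head=4: mulh.MUL i4 no-port MUL/MUL
#3 head=5: mulh.MUL i5 RAW r0
#4 head=6: and.ALU i6 RAW r4
#5 head=7: add.ALU i7 WAW r1
#6 head=8: add.ALU/sub.ALU i8/i9 dual
#7 head=10: or.ALU i10 RAW+WAW r2
#8 head=11: or.ALU/sub.ALU i11/i12 dual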